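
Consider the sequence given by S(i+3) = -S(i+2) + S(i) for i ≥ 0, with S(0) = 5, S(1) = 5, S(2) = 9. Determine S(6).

-4

S(3) = -9 + 5 = -4
S(4) = -(-4) + 5 = 9
S(5) = -9 + 9 = 0
S(6) = -0 + (-4) = -4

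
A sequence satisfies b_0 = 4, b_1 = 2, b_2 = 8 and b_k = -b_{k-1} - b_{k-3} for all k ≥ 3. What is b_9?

-88

b_3 = -8 - 4 = -12
b_4 = -(-12) - 2 = 10
b_5 = -10 - 8 = -18
b_6 = -(-18) - (-12) = 30
b_7 = -30 - 10 = -40
b_8 = -(-40) - (-18) = 58
b_9 = -58 - 30 = -88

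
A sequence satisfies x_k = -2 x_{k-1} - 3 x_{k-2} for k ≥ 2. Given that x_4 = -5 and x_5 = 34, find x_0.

Rearranging, x_{k-2} = (x_k + 2 x_{k-1}) / -3.
x_3 = (34 + 2·(-5)) / -3 = 24/-3 = -8
x_2 = (-5 + 2·(-8)) / -3 = -21/-3 = 7
x_1 = (-8 + 2·7) / -3 = 6/-3 = -2
x_0 = (7 + 2·(-2)) / -3 = 3/-3 = -1

-1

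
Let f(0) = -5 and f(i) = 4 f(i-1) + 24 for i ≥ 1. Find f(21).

13194139533304

The fixed point is 24/(1 - 4) = -8, so f(i) + 8 = 4(f(i-1) + 8).
Hence f(i) = 3·4^i - 8.
f(21) = 3·4^{21} - 8 = 3·4398046511104 - 8 = 13194139533304.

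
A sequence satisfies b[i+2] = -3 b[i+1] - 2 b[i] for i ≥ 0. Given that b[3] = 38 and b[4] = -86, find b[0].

Rearranging, b[i-2] = (b[i] + 3 b[i-1]) / -2.
b[2] = (-86 + 3*38) / -2 = 28/-2 = -14
b[1] = (38 + 3*(-14)) / -2 = -4/-2 = 2
b[0] = (-14 + 3*2) / -2 = -8/-2 = 4

4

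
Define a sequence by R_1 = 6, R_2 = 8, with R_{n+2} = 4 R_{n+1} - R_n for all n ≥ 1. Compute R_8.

18608

R_3 = 4*8 - 6 = 26
R_4 = 4*26 - 8 = 96
R_5 = 4*96 - 26 = 358
R_6 = 4*358 - 96 = 1336
R_7 = 4*1336 - 358 = 4986
R_8 = 4*4986 - 1336 = 18608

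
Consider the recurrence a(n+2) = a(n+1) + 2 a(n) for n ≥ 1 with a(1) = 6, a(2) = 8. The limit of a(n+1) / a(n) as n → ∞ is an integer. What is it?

2

The characteristic equation is r^2 - r - 2 = 0, which factors as (r - 2)(r + 1) = 0.
So the roots are 2 and -1. Since |2| > |-1| and the coefficient of 2^n is non-zero, the ratio tends to 2.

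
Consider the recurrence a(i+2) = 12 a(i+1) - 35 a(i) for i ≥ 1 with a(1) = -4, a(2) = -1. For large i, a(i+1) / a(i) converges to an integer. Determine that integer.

The characteristic equation is r^2 - 12r + 35 = 0, which factors as (r - 7)(r - 5) = 0.
So the roots are 7 and 5. Since |7| > |5| and the coefficient of 7^i is non-zero, the ratio tends to 7.

7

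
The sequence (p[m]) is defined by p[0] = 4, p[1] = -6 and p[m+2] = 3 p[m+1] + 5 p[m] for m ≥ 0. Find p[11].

-1606554

p[2] = 3·(-6) + 5·4 = 2
p[3] = 3·2 + 5·(-6) = -24
p[4] = 3·(-24) + 5·2 = -62
p[5] = 3·(-62) + 5·(-24) = -306
p[6] = 3·(-306) + 5·(-62) = -1228
p[7] = 3·(-1228) + 5·(-306) = -5214
p[8] = 3·(-5214) + 5·(-1228) = -21782
p[9] = 3·(-21782) + 5·(-5214) = -91416
p[10] = 3·(-91416) + 5·(-21782) = -383158
p[11] = 3·(-383158) + 5·(-91416) = -1606554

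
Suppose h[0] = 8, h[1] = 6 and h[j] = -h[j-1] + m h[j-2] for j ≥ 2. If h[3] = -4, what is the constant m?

5

h[2] = -6 + 8m
h[3] = 6 - 2m
So 6 - 2m = -4, giving m = 5.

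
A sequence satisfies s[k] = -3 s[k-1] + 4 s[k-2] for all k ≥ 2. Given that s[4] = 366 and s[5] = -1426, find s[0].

9

Rearranging, s[k-2] = (s[k] + 3 s[k-1]) / 4.
s[3] = (-1426 + 3(366)) / 4 = -328/4 = -82
s[2] = (366 + 3(-82)) / 4 = 120/4 = 30
s[1] = (-82 + 3(30)) / 4 = 8/4 = 2
s[0] = (30 + 3(2)) / 4 = 36/4 = 9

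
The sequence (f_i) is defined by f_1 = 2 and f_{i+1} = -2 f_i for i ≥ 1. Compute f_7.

128

f_2 = -2·2 = -4
f_3 = -2·(-4) = 8
f_4 = -2·8 = -16
f_5 = -2·(-16) = 32
f_6 = -2·32 = -64
f_7 = -2·(-64) = 128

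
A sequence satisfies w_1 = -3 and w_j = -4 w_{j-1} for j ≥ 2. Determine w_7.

w_2 = -4(-3) = 12
w_3 = -4(12) = -48
w_4 = -4(-48) = 192
w_5 = -4(192) = -768
w_6 = -4(-768) = 3072
w_7 = -4(3072) = -12288

-12288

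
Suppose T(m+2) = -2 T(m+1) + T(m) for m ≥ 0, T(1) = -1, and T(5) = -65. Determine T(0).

Let T(0) = z.
T(2) = 2 + z
T(3) = -5 - 2z
T(4) = 12 + 5z
T(5) = -29 - 12z
So -29 - 12z = -65, giving z = 3.

3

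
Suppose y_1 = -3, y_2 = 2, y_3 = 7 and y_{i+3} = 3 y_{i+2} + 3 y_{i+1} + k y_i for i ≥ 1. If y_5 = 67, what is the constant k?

y_4 = 27 - 3k
y_5 = 102 - 7k
So 102 - 7k = 67, giving k = 5.

5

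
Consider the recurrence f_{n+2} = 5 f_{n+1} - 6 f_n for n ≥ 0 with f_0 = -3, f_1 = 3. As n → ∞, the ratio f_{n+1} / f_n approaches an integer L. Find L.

3

The characteristic equation is r^2 - 5r + 6 = 0, which factors as (r - 3)(r - 2) = 0.
So the roots are 3 and 2. Since |3| > |2| and the coefficient of 3^n is non-zero, the ratio tends to 3.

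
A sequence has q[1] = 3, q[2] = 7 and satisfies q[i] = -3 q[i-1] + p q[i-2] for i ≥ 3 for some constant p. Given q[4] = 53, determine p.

5

q[3] = -21 + 3p
q[4] = 63 - 2p
So 63 - 2p = 53, giving p = 5.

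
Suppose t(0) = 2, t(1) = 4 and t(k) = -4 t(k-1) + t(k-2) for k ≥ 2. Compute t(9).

t(2) = -4(4) + 2 = -14
t(3) = -4(-14) + 4 = 60
t(4) = -4(60) + (-14) = -254
t(5) = -4(-254) + 60 = 1076
t(6) = -4(1076) + (-254) = -4558
t(7) = -4(-4558) + 1076 = 19308
t(8) = -4(19308) + (-4558) = -81790
t(9) = -4(-81790) + 19308 = 346468

346468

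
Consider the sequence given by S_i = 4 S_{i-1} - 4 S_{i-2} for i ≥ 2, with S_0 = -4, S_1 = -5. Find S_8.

S_2 = 4(-5) - 4(-4) = -4
S_3 = 4(-4) - 4(-5) = 4
S_4 = 4(4) - 4(-4) = 32
S_5 = 4(32) - 4(4) = 112
S_6 = 4(112) - 4(32) = 320
S_7 = 4(320) - 4(112) = 832
S_8 = 4(832) - 4(320) = 2048

2048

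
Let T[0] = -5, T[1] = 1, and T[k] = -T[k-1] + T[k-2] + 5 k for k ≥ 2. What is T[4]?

T[2] = -1 + (-5) + 10 = 4
T[3] = -4 + 1 + 15 = 12
T[4] = -12 + 4 + 20 = 12

12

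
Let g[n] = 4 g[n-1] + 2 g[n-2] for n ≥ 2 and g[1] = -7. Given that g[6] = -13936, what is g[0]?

Let g[0] = z.
g[2] = -28 + 2z
g[3] = -126 + 8z
g[4] = -560 + 36z
g[5] = -2492 + 160z
g[6] = -11088 + 712z
So -11088 + 712z = -13936, giving z = -4.

-4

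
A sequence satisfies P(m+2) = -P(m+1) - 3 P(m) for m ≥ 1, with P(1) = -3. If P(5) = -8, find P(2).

2

Let P(2) = z.
P(3) = 9 - z
P(4) = -9 - 2z
P(5) = -18 + 5z
So -18 + 5z = -8, giving z = 2.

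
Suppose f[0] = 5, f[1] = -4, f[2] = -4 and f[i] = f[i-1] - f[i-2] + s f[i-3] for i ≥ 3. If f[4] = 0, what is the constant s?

-4

f[3] = 5s
f[4] = 4 + s
So 4 + s = 0, giving s = -4.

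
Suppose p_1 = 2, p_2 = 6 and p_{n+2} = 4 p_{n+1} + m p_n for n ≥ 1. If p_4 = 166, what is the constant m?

p_3 = 24 + 2m
p_4 = 96 + 14m
So 96 + 14m = 166, giving m = 5.

5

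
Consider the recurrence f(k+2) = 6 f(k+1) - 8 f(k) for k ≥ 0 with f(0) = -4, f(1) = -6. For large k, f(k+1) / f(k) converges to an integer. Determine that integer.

4

The characteristic equation is r^2 - 6r + 8 = 0, which factors as (r - 4)(r - 2) = 0.
So the roots are 4 and 2. Since |4| > |2| and the coefficient of 4^k is non-zero, the ratio tends to 4.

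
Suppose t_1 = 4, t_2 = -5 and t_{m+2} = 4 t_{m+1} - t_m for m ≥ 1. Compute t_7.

t_3 = 4*(-5) - 4 = -24
t_4 = 4*(-24) - (-5) = -91
t_5 = 4*(-91) - (-24) = -340
t_6 = 4*(-340) - (-91) = -1269
t_7 = 4*(-1269) - (-340) = -4736

-4736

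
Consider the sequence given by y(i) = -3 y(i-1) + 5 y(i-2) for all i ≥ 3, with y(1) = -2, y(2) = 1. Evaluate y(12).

4422599

y(3) = -3·1 + 5·(-2) = -13
y(4) = -3·(-13) + 5·1 = 44
y(5) = -3·44 + 5·(-13) = -197
y(6) = -3·(-197) + 5·44 = 811
y(7) = -3·811 + 5·(-197) = -3418
y(8) = -3·(-3418) + 5·811 = 14309
y(9) = -3·14309 + 5·(-3418) = -60017
y(10) = -3·(-60017) + 5·14309 = 251596
y(11) = -3·251596 + 5·(-60017) = -1054873
y(12) = -3·(-1054873) + 5·251596 = 4422599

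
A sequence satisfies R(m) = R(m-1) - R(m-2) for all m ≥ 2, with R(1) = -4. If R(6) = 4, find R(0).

Let R(0) = x.
R(2) = -4 - x
R(3) = -x
R(4) = 4
R(5) = 4 + x
R(6) = x
So x = 4, giving x = 4.

4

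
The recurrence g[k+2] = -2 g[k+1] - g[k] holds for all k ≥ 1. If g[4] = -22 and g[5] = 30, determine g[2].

-6

Rearranging, g[k-2] = -(g[k] + 2 g[k-1]).
g[3] = -(30 + 2·(-22)) = 14
g[2] = -(-22 + 2·14) = -6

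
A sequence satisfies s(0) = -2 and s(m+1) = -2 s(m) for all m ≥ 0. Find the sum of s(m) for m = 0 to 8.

s(1) = -2*(-2) = 4
s(2) = -2*4 = -8
s(3) = -2*(-8) = 16
s(4) = -2*16 = -32
s(5) = -2*(-32) = 64
s(6) = -2*64 = -128
s(7) = -2*(-128) = 256
s(8) = -2*256 = -512
Sum = (-2) + 4 + (-8) + 16 + (-32) + 64 + (-128) + 256 + (-512) = -342

-342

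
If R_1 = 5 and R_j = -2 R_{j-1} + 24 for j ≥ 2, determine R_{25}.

-50331640

The fixed point is 24/(1 + 2) = 8, so R_j - 8 = -2(R_{j-1} - 8).
Hence R_j = -3·(-2)^{j-1} + 8.
R_{25} = -3·(-2)^{24} + 8 = -3·16777216 + 8 = -50331640.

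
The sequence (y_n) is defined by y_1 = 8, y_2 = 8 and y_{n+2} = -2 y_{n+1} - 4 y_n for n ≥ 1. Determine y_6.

y_3 = -2*8 - 4*8 = -48
y_4 = -2*(-48) - 4*8 = 64
y_5 = -2*64 - 4*(-48) = 64
y_6 = -2*64 - 4*64 = -384

-384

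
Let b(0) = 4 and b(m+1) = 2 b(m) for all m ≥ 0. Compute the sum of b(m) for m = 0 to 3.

b(1) = 2*4 = 8
b(2) = 2*8 = 16
b(3) = 2*16 = 32
Sum = 4 + 8 + 16 + 32 = 60

60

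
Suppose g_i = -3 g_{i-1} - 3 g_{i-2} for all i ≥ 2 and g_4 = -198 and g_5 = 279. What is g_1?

4

Rearranging, g_{i-2} = (g_i + 3 g_{i-1}) / -3.
g_3 = (279 + 3*(-198)) / -3 = -315/-3 = 105
g_2 = (-198 + 3*105) / -3 = 117/-3 = -39
g_1 = (105 + 3*(-39)) / -3 = -12/-3 = 4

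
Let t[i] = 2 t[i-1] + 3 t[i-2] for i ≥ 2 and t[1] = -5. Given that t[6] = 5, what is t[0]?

5

Let t[0] = w.
t[2] = -10 + 3w
t[3] = -35 + 6w
t[4] = -100 + 21w
t[5] = -305 + 60w
t[6] = -910 + 183w
So -910 + 183w = 5, giving w = 5.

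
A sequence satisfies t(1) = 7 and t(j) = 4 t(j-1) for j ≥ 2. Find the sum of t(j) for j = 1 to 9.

611667

t(2) = 4(7) = 28
t(3) = 4(28) = 112
t(4) = 4(112) = 448
t(5) = 4(448) = 1792
t(6) = 4(1792) = 7168
t(7) = 4(7168) = 28672
t(8) = 4(28672) = 114688
t(9) = 4(114688) = 458752
Sum = 7 + 28 + 112 + 448 + 1792 + 7168 + 28672 + 114688 + 458752 = 611667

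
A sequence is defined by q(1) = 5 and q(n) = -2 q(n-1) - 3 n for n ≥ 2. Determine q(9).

1697

q(2) = -2*5 - 6 = -16
q(3) = -2*(-16) - 9 = 23
q(4) = -2*23 - 12 = -58
q(5) = -2*(-58) - 15 = 101
q(6) = -2*101 - 18 = -220
q(7) = -2*(-220) - 21 = 419
q(8) = -2*419 - 24 = -862
q(9) = -2*(-862) - 27 = 1697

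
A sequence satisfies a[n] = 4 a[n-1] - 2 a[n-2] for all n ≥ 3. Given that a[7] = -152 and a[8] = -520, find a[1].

Rearranging, a[n-2] = (a[n] - 4 a[n-1]) / -2.
a[6] = (-520 - 4*(-152)) / -2 = 88/-2 = -44
a[5] = (-152 - 4*(-44)) / -2 = 24/-2 = -12
a[4] = (-44 - 4*(-12)) / -2 = 4/-2 = -2
a[3] = (-12 - 4*(-2)) / -2 = -4/-2 = 2
a[2] = (-2 - 4*2) / -2 = -10/-2 = 5
a[1] = (2 - 4*5) / -2 = -18/-2 = 9

9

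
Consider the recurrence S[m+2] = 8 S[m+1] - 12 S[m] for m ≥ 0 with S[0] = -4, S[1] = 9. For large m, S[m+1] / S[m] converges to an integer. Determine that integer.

6

The characteristic equation is r^2 - 8r + 12 = 0, which factors as (r - 6)(r - 2) = 0.
So the roots are 6 and 2. Since |6| > |2| and the coefficient of 6^m is non-zero, the ratio tends to 6.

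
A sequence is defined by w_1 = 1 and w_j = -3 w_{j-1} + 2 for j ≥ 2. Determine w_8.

-1093

w_2 = -3·1 + 2 = -1
w_3 = -3·(-1) + 2 = 5
w_4 = -3·5 + 2 = -13
w_5 = -3·(-13) + 2 = 41
w_6 = -3·41 + 2 = -121
w_7 = -3·(-121) + 2 = 365
w_8 = -3·365 + 2 = -1093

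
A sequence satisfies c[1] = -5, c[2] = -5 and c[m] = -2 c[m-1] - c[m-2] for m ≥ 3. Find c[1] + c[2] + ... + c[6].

c[3] = -2·(-5) - (-5) = 15
c[4] = -2·15 - (-5) = -25
c[5] = -2·(-25) - 15 = 35
c[6] = -2·35 - (-25) = -45
Sum = (-5) + (-5) + 15 + (-25) + 35 + (-45) = -30

-30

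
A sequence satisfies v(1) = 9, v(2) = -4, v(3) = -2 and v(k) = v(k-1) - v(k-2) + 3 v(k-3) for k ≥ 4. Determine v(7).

v(4) = (-2) - (-4) + 3(9) = 29
v(5) = 29 - (-2) + 3(-4) = 19
v(6) = 19 - 29 + 3(-2) = -16
v(7) = (-16) - 19 + 3(29) = 52

52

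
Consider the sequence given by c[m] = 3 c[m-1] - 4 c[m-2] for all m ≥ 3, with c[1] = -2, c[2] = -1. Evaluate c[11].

53

c[3] = 3*(-1) - 4*(-2) = 5
c[4] = 3*5 - 4*(-1) = 19
c[5] = 3*19 - 4*5 = 37
c[6] = 3*37 - 4*19 = 35
c[7] = 3*35 - 4*37 = -43
c[8] = 3*(-43) - 4*35 = -269
c[9] = 3*(-269) - 4*(-43) = -635
c[10] = 3*(-635) - 4*(-269) = -829
c[11] = 3*(-829) - 4*(-635) = 53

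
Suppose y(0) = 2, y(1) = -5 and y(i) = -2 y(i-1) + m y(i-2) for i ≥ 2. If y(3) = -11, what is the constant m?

-1

y(2) = 10 + 2m
y(3) = -20 - 9m
So -20 - 9m = -11, giving m = -1.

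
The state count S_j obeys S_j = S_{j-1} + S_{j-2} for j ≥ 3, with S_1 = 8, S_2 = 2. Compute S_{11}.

382

S_3 = 2 + 8 = 10
S_4 = 10 + 2 = 12
S_5 = 12 + 10 = 22
S_6 = 22 + 12 = 34
S_7 = 34 + 22 = 56
S_8 = 56 + 34 = 90
S_9 = 90 + 56 = 146
S_{10} = 146 + 90 = 236
S_{11} = 236 + 146 = 382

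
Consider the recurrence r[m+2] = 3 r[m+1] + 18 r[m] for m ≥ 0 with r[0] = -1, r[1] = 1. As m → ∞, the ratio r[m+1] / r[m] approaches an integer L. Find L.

The characteristic equation is r^2 - 3r - 18 = 0, which factors as (r - 6)(r + 3) = 0.
So the roots are 6 and -3. Since |6| > |-3| and the coefficient of 6^m is non-zero, the ratio tends to 6.

6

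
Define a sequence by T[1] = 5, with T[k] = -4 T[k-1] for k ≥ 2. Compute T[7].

20480

T[2] = -4*5 = -20
T[3] = -4*(-20) = 80
T[4] = -4*80 = -320
T[5] = -4*(-320) = 1280
T[6] = -4*1280 = -5120
T[7] = -4*(-5120) = 20480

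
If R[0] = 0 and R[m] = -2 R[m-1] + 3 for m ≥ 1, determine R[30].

The fixed point is 3/(1 + 2) = 1, so R[m] - 1 = -2(R[m-1] - 1).
Hence R[m] = -1·(-2)^m + 1.
R[30] = -1·(-2)^{30} + 1 = -1·1073741824 + 1 = -1073741823.

-1073741823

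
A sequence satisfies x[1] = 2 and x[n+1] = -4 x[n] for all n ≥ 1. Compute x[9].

x[2] = -4(2) = -8
x[3] = -4(-8) = 32
x[4] = -4(32) = -128
x[5] = -4(-128) = 512
x[6] = -4(512) = -2048
x[7] = -4(-2048) = 8192
x[8] = -4(8192) = -32768
x[9] = -4(-32768) = 131072

131072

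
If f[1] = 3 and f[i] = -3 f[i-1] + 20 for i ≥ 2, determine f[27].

-5083731656653

The fixed point is 20/(1 + 3) = 5, so f[i] - 5 = -3(f[i-1] - 5).
Hence f[i] = -2·(-3)^{i-1} + 5.
f[27] = -2·(-3)^{26} + 5 = -2·2541865828329 + 5 = -5083731656653.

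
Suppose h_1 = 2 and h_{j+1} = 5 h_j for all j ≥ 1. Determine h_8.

156250

h_2 = 5(2) = 10
h_3 = 5(10) = 50
h_4 = 5(50) = 250
h_5 = 5(250) = 1250
h_6 = 5(1250) = 6250
h_7 = 5(6250) = 31250
h_8 = 5(31250) = 156250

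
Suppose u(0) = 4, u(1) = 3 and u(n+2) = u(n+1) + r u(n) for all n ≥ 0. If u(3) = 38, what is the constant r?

u(2) = 3 + 4r
u(3) = 3 + 7r
So 3 + 7r = 38, giving r = 5.

5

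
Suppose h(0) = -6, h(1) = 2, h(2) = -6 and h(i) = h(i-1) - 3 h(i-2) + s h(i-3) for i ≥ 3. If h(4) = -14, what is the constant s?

h(3) = -12 - 6s
h(4) = 6 - 4s
So 6 - 4s = -14, giving s = 5.

5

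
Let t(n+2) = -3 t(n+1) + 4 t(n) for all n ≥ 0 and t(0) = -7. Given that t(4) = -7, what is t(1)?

-7

Let t(1) = w.
t(2) = -28 - 3w
t(3) = 84 + 13w
t(4) = -364 - 51w
So -364 - 51w = -7, giving w = -7.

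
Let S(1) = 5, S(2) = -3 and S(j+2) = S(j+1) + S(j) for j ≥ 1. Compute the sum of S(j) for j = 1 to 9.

S(3) = (-3) + 5 = 2
S(4) = 2 + (-3) = -1
S(5) = (-1) + 2 = 1
S(6) = 1 + (-1) = 0
S(7) = 0 + 1 = 1
S(8) = 1 + 0 = 1
S(9) = 1 + 1 = 2
Sum = 5 + (-3) + 2 + (-1) + 1 + 0 + 1 + 1 + 2 = 8

8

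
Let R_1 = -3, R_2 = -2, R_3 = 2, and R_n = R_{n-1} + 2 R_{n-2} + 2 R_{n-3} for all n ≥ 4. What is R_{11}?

-1292

R_4 = 2 + 2(-2) + 2(-3) = -8
R_5 = (-8) + 2(2) + 2(-2) = -8
R_6 = (-8) + 2(-8) + 2(2) = -20
R_7 = (-20) + 2(-8) + 2(-8) = -52
R_8 = (-52) + 2(-20) + 2(-8) = -108
R_9 = (-108) + 2(-52) + 2(-20) = -252
R_{10} = (-252) + 2(-108) + 2(-52) = -572
R_{11} = (-572) + 2(-252) + 2(-108) = -1292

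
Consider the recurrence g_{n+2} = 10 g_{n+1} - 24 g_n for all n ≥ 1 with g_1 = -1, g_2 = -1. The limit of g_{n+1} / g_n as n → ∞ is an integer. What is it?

6

The characteristic equation is r^2 - 10r + 24 = 0, which factors as (r - 6)(r - 4) = 0.
So the roots are 6 and 4. Since |6| > |4| and the coefficient of 6^n is non-zero, the ratio tends to 6.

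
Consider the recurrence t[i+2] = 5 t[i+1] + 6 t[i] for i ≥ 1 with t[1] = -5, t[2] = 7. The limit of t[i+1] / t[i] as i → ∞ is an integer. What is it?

6

The characteristic equation is r^2 - 5r - 6 = 0, which factors as (r - 6)(r + 1) = 0.
So the roots are 6 and -1. Since |6| > |-1| and the coefficient of 6^i is non-zero, the ratio tends to 6.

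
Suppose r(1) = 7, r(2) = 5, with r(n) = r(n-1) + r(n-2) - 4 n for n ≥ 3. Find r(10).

-647

r(3) = 5 + 7 - 12 = 0
r(4) = 0 + 5 - 16 = -11
r(5) = (-11) + 0 - 20 = -31
r(6) = (-31) + (-11) - 24 = -66
r(7) = (-66) + (-31) - 28 = -125
r(8) = (-125) + (-66) - 32 = -223
r(9) = (-223) + (-125) - 36 = -384
r(10) = (-384) + (-223) - 40 = -647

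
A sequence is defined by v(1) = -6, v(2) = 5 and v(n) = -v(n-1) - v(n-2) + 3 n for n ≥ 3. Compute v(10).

v(3) = -5 - (-6) + 9 = 10
v(4) = -10 - 5 + 12 = -3
v(5) = -(-3) - 10 + 15 = 8
v(6) = -8 - (-3) + 18 = 13
v(7) = -13 - 8 + 21 = 0
v(8) = -0 - 13 + 24 = 11
v(9) = -11 - 0 + 27 = 16
v(10) = -16 - 11 + 30 = 3

3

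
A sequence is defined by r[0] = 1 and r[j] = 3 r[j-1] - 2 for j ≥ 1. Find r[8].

1

r[1] = 3*1 - 2 = 1
r[2] = 3*1 - 2 = 1
r[3] = 3*1 - 2 = 1
r[4] = 3*1 - 2 = 1
r[5] = 3*1 - 2 = 1
r[6] = 3*1 - 2 = 1
r[7] = 3*1 - 2 = 1
r[8] = 3*1 - 2 = 1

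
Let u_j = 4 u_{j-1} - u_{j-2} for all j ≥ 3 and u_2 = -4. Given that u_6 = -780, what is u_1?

-1

Let u_1 = v.
u_3 = -16 - v
u_4 = -60 - 4v
u_5 = -224 - 15v
u_6 = -836 - 56v
So -836 - 56v = -780, giving v = -1.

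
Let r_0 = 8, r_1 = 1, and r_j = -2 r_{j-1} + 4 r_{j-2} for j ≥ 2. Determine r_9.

r_2 = -2(1) + 4(8) = 30
r_3 = -2(30) + 4(1) = -56
r_4 = -2(-56) + 4(30) = 232
r_5 = -2(232) + 4(-56) = -688
r_6 = -2(-688) + 4(232) = 2304
r_7 = -2(2304) + 4(-688) = -7360
r_8 = -2(-7360) + 4(2304) = 23936
r_9 = -2(23936) + 4(-7360) = -77312

-77312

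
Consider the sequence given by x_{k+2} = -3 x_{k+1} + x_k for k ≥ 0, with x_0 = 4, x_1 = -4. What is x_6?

1876

x_2 = -3·(-4) + 4 = 16
x_3 = -3·16 + (-4) = -52
x_4 = -3·(-52) + 16 = 172
x_5 = -3·172 + (-52) = -568
x_6 = -3·(-568) + 172 = 1876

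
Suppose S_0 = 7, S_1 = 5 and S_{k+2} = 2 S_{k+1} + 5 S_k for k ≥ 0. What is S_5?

1485

S_2 = 2*5 + 5*7 = 45
S_3 = 2*45 + 5*5 = 115
S_4 = 2*115 + 5*45 = 455
S_5 = 2*455 + 5*115 = 1485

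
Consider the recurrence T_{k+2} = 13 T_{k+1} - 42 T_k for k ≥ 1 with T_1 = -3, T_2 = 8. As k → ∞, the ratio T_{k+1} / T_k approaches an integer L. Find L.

7

The characteristic equation is r^2 - 13r + 42 = 0, which factors as (r - 7)(r - 6) = 0.
So the roots are 7 and 6. Since |7| > |6| and the coefficient of 7^k is non-zero, the ratio tends to 7.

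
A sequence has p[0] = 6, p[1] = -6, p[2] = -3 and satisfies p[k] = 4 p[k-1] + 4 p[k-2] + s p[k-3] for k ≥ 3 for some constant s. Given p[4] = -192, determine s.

-2

p[3] = -36 + 6s
p[4] = -156 + 18s
So -156 + 18s = -192, giving s = -2.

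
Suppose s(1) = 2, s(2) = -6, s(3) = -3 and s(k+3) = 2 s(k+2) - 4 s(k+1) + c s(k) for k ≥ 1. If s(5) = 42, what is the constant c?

3

s(4) = 18 + 2c
s(5) = 48 - 2c
So 48 - 2c = 42, giving c = 3.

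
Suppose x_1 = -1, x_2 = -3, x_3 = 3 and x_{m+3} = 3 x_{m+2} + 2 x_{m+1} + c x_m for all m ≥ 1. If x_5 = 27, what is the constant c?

-2

x_4 = 3 - c
x_5 = 15 - 6c
So 15 - 6c = 27, giving c = -2.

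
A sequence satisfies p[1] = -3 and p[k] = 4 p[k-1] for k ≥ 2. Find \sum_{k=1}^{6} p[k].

p[2] = 4·(-3) = -12
p[3] = 4·(-12) = -48
p[4] = 4·(-48) = -192
p[5] = 4·(-192) = -768
p[6] = 4·(-768) = -3072
Sum = (-3) + (-12) + (-48) + (-192) + (-768) + (-3072) = -4095

-4095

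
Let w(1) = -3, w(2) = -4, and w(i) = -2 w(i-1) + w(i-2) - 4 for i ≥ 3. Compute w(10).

w(3) = -2·(-4) + (-3) - 4 = 1
w(4) = -2·1 + (-4) - 4 = -10
w(5) = -2·(-10) + 1 - 4 = 17
w(6) = -2·17 + (-10) - 4 = -48
w(7) = -2·(-48) + 17 - 4 = 109
w(8) = -2·109 + (-48) - 4 = -270
w(9) = -2·(-270) + 109 - 4 = 645
w(10) = -2·645 + (-270) - 4 = -1564

-1564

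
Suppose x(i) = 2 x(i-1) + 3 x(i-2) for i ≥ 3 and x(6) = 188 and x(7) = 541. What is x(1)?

Rearranging, x(i-2) = (x(i) - 2 x(i-1)) / 3.
x(5) = (541 - 2·188) / 3 = 165/3 = 55
x(4) = (188 - 2·55) / 3 = 78/3 = 26
x(3) = (55 - 2·26) / 3 = 3/3 = 1
x(2) = (26 - 2·1) / 3 = 24/3 = 8
x(1) = (1 - 2·8) / 3 = -15/3 = -5

-5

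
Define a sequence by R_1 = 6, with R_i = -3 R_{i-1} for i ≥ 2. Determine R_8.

R_2 = -3*6 = -18
R_3 = -3*(-18) = 54
R_4 = -3*54 = -162
R_5 = -3*(-162) = 486
R_6 = -3*486 = -1458
R_7 = -3*(-1458) = 4374
R_8 = -3*4374 = -13122

-13122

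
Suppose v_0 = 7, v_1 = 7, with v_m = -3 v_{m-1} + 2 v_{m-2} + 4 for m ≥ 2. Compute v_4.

-83

v_2 = -3*7 + 2*7 + 4 = -3
v_3 = -3*(-3) + 2*7 + 4 = 27
v_4 = -3*27 + 2*(-3) + 4 = -83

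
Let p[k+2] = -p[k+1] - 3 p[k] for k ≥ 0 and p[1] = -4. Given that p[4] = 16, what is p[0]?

6

Let p[0] = w.
p[2] = 4 - 3w
p[3] = 8 + 3w
p[4] = -20 + 6w
So -20 + 6w = 16, giving w = 6.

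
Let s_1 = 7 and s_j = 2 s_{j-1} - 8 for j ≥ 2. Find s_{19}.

The fixed point is -8/(1 - 2) = 8, so s_j - 8 = 2(s_{j-1} - 8).
Hence s_j = -1·2^{j-1} + 8.
s_{19} = -1·2^{18} + 8 = -1·262144 + 8 = -262136.

-262136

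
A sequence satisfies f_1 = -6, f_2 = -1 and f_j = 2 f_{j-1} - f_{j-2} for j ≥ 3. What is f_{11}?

f_3 = 2*(-1) - (-6) = 4
f_4 = 2*4 - (-1) = 9
f_5 = 2*9 - 4 = 14
f_6 = 2*14 - 9 = 19
f_7 = 2*19 - 14 = 24
f_8 = 2*24 - 19 = 29
f_9 = 2*29 - 24 = 34
f_{10} = 2*34 - 29 = 39
f_{11} = 2*39 - 34 = 44

44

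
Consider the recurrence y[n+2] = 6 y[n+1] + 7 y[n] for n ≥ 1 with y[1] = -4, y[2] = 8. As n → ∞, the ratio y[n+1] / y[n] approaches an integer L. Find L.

7

The characteristic equation is r^2 - 6r - 7 = 0, which factors as (r - 7)(r + 1) = 0.
So the roots are 7 and -1. Since |7| > |-1| and the coefficient of 7^n is non-zero, the ratio tends to 7.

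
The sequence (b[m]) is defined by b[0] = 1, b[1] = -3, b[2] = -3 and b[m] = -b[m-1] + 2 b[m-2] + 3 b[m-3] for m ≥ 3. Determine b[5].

b[3] = -(-3) + 2·(-3) + 3·1 = 0
b[4] = -0 + 2·(-3) + 3·(-3) = -15
b[5] = -(-15) + 2·0 + 3·(-3) = 6

6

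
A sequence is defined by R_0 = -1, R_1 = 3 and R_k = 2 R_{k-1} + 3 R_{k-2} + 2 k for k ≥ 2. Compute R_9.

22139

R_2 = 2*3 + 3*(-1) + 4 = 7
R_3 = 2*7 + 3*3 + 6 = 29
R_4 = 2*29 + 3*7 + 8 = 87
R_5 = 2*87 + 3*29 + 10 = 271
R_6 = 2*271 + 3*87 + 12 = 815
R_7 = 2*815 + 3*271 + 14 = 2457
R_8 = 2*2457 + 3*815 + 16 = 7375
R_9 = 2*7375 + 3*2457 + 18 = 22139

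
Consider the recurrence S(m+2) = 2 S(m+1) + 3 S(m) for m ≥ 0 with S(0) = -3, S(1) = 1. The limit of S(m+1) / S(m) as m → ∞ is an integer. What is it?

3

The characteristic equation is r^2 - 2r - 3 = 0, which factors as (r - 3)(r + 1) = 0.
So the roots are 3 and -1. Since |3| > |-1| and the coefficient of 3^m is non-zero, the ratio tends to 3.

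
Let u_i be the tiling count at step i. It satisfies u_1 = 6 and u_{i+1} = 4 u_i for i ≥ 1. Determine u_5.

1536

u_2 = 4*6 = 24
u_3 = 4*24 = 96
u_4 = 4*96 = 384
u_5 = 4*384 = 1536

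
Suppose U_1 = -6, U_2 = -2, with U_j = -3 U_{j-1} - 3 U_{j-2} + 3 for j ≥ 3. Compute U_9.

U_3 = -3(-2) - 3(-6) + 3 = 27
U_4 = -3(27) - 3(-2) + 3 = -72
U_5 = -3(-72) - 3(27) + 3 = 138
U_6 = -3(138) - 3(-72) + 3 = -195
U_7 = -3(-195) - 3(138) + 3 = 174
U_8 = -3(174) - 3(-195) + 3 = 66
U_9 = -3(66) - 3(174) + 3 = -717

-717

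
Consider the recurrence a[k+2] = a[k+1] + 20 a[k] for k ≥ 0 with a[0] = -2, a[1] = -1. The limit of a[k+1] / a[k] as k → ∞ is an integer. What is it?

The characteristic equation is r^2 - r - 20 = 0, which factors as (r - 5)(r + 4) = 0.
So the roots are 5 and -4. Since |5| > |-4| and the coefficient of 5^k is non-zero, the ratio tends to 5.

5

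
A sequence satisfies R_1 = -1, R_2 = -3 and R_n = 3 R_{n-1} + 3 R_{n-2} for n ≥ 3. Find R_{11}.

-507627

R_3 = 3·(-3) + 3·(-1) = -12
R_4 = 3·(-12) + 3·(-3) = -45
R_5 = 3·(-45) + 3·(-12) = -171
R_6 = 3·(-171) + 3·(-45) = -648
R_7 = 3·(-648) + 3·(-171) = -2457
R_8 = 3·(-2457) + 3·(-648) = -9315
R_9 = 3·(-9315) + 3·(-2457) = -35316
R_{10} = 3·(-35316) + 3·(-9315) = -133893
R_{11} = 3·(-133893) + 3·(-35316) = -507627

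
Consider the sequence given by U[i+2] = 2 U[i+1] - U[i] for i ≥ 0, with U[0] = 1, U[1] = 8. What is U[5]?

U[2] = 2·8 - 1 = 15
U[3] = 2·15 - 8 = 22
U[4] = 2·22 - 15 = 29
U[5] = 2·29 - 22 = 36

36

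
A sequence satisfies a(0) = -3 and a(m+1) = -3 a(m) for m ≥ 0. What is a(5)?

729

a(1) = -3·(-3) = 9
a(2) = -3·9 = -27
a(3) = -3·(-27) = 81
a(4) = -3·81 = -243
a(5) = -3·(-243) = 729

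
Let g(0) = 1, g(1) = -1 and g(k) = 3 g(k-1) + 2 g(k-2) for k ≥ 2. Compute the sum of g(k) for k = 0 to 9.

-13632

g(2) = 3(-1) + 2(1) = -1
g(3) = 3(-1) + 2(-1) = -5
g(4) = 3(-5) + 2(-1) = -17
g(5) = 3(-17) + 2(-5) = -61
g(6) = 3(-61) + 2(-17) = -217
g(7) = 3(-217) + 2(-61) = -773
g(8) = 3(-773) + 2(-217) = -2753
g(9) = 3(-2753) + 2(-773) = -9805
Sum = 1 + (-1) + (-1) + (-5) + (-17) + (-61) + (-217) + (-773) + (-2753) + (-9805) = -13632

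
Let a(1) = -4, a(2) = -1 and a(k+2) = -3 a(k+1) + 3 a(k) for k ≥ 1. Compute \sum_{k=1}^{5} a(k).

-89

a(3) = -3·(-1) + 3·(-4) = -9
a(4) = -3·(-9) + 3·(-1) = 24
a(5) = -3·24 + 3·(-9) = -99
Sum = (-4) + (-1) + (-9) + 24 + (-99) = -89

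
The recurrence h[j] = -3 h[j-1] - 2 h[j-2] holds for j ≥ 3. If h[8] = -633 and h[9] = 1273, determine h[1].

Rearranging, h[j-2] = (h[j] + 3 h[j-1]) / -2.
h[7] = (1273 + 3*(-633)) / -2 = -626/-2 = 313
h[6] = (-633 + 3*313) / -2 = 306/-2 = -153
h[5] = (313 + 3*(-153)) / -2 = -146/-2 = 73
h[4] = (-153 + 3*73) / -2 = 66/-2 = -33
h[3] = (73 + 3*(-33)) / -2 = -26/-2 = 13
h[2] = (-33 + 3*13) / -2 = 6/-2 = -3
h[1] = (13 + 3*(-3)) / -2 = 4/-2 = -2

-2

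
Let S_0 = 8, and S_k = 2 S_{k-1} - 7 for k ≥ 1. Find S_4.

S_1 = 2·8 - 7 = 9
S_2 = 2·9 - 7 = 11
S_3 = 2·11 - 7 = 15
S_4 = 2·15 - 7 = 23

23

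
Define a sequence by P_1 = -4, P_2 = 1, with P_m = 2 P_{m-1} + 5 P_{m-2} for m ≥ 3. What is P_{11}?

P_3 = 2*1 + 5*(-4) = -18
P_4 = 2*(-18) + 5*1 = -31
P_5 = 2*(-31) + 5*(-18) = -152
P_6 = 2*(-152) + 5*(-31) = -459
P_7 = 2*(-459) + 5*(-152) = -1678
P_8 = 2*(-1678) + 5*(-459) = -5651
P_9 = 2*(-5651) + 5*(-1678) = -19692
P_{10} = 2*(-19692) + 5*(-5651) = -67639
P_{11} = 2*(-67639) + 5*(-19692) = -233738

-233738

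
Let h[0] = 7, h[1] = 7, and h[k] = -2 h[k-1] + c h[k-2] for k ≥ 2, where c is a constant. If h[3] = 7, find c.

h[2] = -14 + 7c
h[3] = 28 - 7c
So 28 - 7c = 7, giving c = 3.

3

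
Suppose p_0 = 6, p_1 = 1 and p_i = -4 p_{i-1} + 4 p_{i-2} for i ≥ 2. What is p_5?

p_2 = -4·1 + 4·6 = 20
p_3 = -4·20 + 4·1 = -76
p_4 = -4·(-76) + 4·20 = 384
p_5 = -4·384 + 4·(-76) = -1840

-1840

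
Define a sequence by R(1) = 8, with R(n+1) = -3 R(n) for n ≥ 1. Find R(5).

648

R(2) = -3*8 = -24
R(3) = -3*(-24) = 72
R(4) = -3*72 = -216
R(5) = -3*(-216) = 648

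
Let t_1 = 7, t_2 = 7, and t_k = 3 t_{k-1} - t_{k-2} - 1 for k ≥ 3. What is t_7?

535

t_3 = 3*7 - 7 - 1 = 13
t_4 = 3*13 - 7 - 1 = 31
t_5 = 3*31 - 13 - 1 = 79
t_6 = 3*79 - 31 - 1 = 205
t_7 = 3*205 - 79 - 1 = 535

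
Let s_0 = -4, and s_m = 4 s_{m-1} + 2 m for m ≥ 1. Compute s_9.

-815566

s_1 = 4*(-4) + 2 = -14
s_2 = 4*(-14) + 4 = -52
s_3 = 4*(-52) + 6 = -202
s_4 = 4*(-202) + 8 = -800
s_5 = 4*(-800) + 10 = -3190
s_6 = 4*(-3190) + 12 = -12748
s_7 = 4*(-12748) + 14 = -50978
s_8 = 4*(-50978) + 16 = -203896
s_9 = 4*(-203896) + 18 = -815566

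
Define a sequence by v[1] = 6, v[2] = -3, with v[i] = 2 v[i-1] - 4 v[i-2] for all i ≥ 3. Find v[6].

v[3] = 2(-3) - 4(6) = -30
v[4] = 2(-30) - 4(-3) = -48
v[5] = 2(-48) - 4(-30) = 24
v[6] = 2(24) - 4(-48) = 240

240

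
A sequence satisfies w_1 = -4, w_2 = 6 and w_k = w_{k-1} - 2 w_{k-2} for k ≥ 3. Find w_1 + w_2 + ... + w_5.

-8

w_3 = 6 - 2(-4) = 14
w_4 = 14 - 2(6) = 2
w_5 = 2 - 2(14) = -26
Sum = (-4) + 6 + 14 + 2 + (-26) = -8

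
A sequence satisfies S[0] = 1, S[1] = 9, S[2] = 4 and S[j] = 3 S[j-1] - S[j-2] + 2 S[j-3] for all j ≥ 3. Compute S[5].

90

S[3] = 3·4 - 9 + 2·1 = 5
S[4] = 3·5 - 4 + 2·9 = 29
S[5] = 3·29 - 5 + 2·4 = 90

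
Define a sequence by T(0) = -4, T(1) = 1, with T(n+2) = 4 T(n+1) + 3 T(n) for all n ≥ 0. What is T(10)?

-1401080

T(2) = 4·1 + 3·(-4) = -8
T(3) = 4·(-8) + 3·1 = -29
T(4) = 4·(-29) + 3·(-8) = -140
T(5) = 4·(-140) + 3·(-29) = -647
T(6) = 4·(-647) + 3·(-140) = -3008
T(7) = 4·(-3008) + 3·(-647) = -13973
T(8) = 4·(-13973) + 3·(-3008) = -64916
T(9) = 4·(-64916) + 3·(-13973) = -301583
T(10) = 4·(-301583) + 3·(-64916) = -1401080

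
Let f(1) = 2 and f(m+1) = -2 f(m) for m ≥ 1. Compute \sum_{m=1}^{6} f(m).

-42

f(2) = -2·2 = -4
f(3) = -2·(-4) = 8
f(4) = -2·8 = -16
f(5) = -2·(-16) = 32
f(6) = -2·32 = -64
Sum = 2 + (-4) + 8 + (-16) + 32 + (-64) = -42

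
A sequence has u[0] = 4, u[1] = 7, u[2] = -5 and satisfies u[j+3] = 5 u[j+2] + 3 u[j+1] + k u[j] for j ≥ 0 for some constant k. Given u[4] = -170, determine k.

u[3] = -4 + 4k
u[4] = -35 + 27k
So -35 + 27k = -170, giving k = -5.

-5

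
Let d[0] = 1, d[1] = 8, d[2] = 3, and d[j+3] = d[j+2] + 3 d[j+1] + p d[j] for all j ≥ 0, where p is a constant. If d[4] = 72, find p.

4

d[3] = 27 + p
d[4] = 36 + 9p
So 36 + 9p = 72, giving p = 4.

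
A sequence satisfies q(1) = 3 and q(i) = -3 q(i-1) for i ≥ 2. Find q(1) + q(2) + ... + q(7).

q(2) = -3(3) = -9
q(3) = -3(-9) = 27
q(4) = -3(27) = -81
q(5) = -3(-81) = 243
q(6) = -3(243) = -729
q(7) = -3(-729) = 2187
Sum = 3 + (-9) + 27 + (-81) + 243 + (-729) + 2187 = 1641

1641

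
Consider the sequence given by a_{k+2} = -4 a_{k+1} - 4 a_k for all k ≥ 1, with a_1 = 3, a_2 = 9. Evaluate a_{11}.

-73728

a_3 = -4·9 - 4·3 = -48
a_4 = -4·(-48) - 4·9 = 156
a_5 = -4·156 - 4·(-48) = -432
a_6 = -4·(-432) - 4·156 = 1104
a_7 = -4·1104 - 4·(-432) = -2688
a_8 = -4·(-2688) - 4·1104 = 6336
a_9 = -4·6336 - 4·(-2688) = -14592
a_{10} = -4·(-14592) - 4·6336 = 33024
a_{11} = -4·33024 - 4·(-14592) = -73728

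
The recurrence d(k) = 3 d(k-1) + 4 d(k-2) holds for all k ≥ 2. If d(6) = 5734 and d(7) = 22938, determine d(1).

6

Rearranging, d(k-2) = (d(k) - 3 d(k-1)) / 4.
d(5) = (22938 - 3(5734)) / 4 = 5736/4 = 1434
d(4) = (5734 - 3(1434)) / 4 = 1432/4 = 358
d(3) = (1434 - 3(358)) / 4 = 360/4 = 90
d(2) = (358 - 3(90)) / 4 = 88/4 = 22
d(1) = (90 - 3(22)) / 4 = 24/4 = 6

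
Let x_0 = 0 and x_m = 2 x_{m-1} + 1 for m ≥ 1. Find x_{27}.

The fixed point is 1/(1 - 2) = -1, so x_m + 1 = 2(x_{m-1} + 1).
Hence x_m = 1·2^m - 1.
x_{27} = 1·2^{27} - 1 = 1·134217728 - 1 = 134217727.

134217727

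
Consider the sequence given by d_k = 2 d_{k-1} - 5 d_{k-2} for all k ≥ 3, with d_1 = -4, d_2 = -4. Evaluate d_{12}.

-25876

d_3 = 2(-4) - 5(-4) = 12
d_4 = 2(12) - 5(-4) = 44
d_5 = 2(44) - 5(12) = 28
d_6 = 2(28) - 5(44) = -164
d_7 = 2(-164) - 5(28) = -468
d_8 = 2(-468) - 5(-164) = -116
d_9 = 2(-116) - 5(-468) = 2108
d_{10} = 2(2108) - 5(-116) = 4796
d_{11} = 2(4796) - 5(2108) = -948
d_{12} = 2(-948) - 5(4796) = -25876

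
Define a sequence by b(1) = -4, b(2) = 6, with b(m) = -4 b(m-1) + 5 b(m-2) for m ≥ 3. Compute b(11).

-16276044

b(3) = -4·6 + 5·(-4) = -44
b(4) = -4·(-44) + 5·6 = 206
b(5) = -4·206 + 5·(-44) = -1044
b(6) = -4·(-1044) + 5·206 = 5206
b(7) = -4·5206 + 5·(-1044) = -26044
b(8) = -4·(-26044) + 5·5206 = 130206
b(9) = -4·130206 + 5·(-26044) = -651044
b(10) = -4·(-651044) + 5·130206 = 3255206
b(11) = -4·3255206 + 5·(-651044) = -16276044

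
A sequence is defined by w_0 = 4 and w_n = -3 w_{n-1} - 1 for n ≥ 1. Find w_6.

w_1 = -3(4) - 1 = -13
w_2 = -3(-13) - 1 = 38
w_3 = -3(38) - 1 = -115
w_4 = -3(-115) - 1 = 344
w_5 = -3(344) - 1 = -1033
w_6 = -3(-1033) - 1 = 3098

3098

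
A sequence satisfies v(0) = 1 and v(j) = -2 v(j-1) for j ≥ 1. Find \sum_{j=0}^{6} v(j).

43

v(1) = -2*1 = -2
v(2) = -2*(-2) = 4
v(3) = -2*4 = -8
v(4) = -2*(-8) = 16
v(5) = -2*16 = -32
v(6) = -2*(-32) = 64
Sum = 1 + (-2) + 4 + (-8) + 16 + (-32) + 64 = 43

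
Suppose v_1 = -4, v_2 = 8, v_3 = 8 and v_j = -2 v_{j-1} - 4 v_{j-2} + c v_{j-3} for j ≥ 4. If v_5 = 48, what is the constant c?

-1

v_4 = -48 - 4c
v_5 = 64 + 16c
So 64 + 16c = 48, giving c = -1.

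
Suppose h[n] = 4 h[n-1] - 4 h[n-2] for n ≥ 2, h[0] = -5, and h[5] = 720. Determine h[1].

Let h[1] = w.
h[2] = 20 + 4w
h[3] = 80 + 12w
h[4] = 240 + 32w
h[5] = 640 + 80w
So 640 + 80w = 720, giving w = 1.

1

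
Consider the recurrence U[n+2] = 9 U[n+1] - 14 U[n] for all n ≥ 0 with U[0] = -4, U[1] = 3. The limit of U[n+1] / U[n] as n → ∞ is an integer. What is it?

The characteristic equation is r^2 - 9r + 14 = 0, which factors as (r - 7)(r - 2) = 0.
So the roots are 7 and 2. Since |7| > |2| and the coefficient of 7^n is non-zero, the ratio tends to 7.

7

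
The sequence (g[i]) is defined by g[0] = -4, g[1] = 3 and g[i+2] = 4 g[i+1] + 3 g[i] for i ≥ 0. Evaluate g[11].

1714617

g[2] = 4(3) + 3(-4) = 0
g[3] = 4(0) + 3(3) = 9
g[4] = 4(9) + 3(0) = 36
g[5] = 4(36) + 3(9) = 171
g[6] = 4(171) + 3(36) = 792
g[7] = 4(792) + 3(171) = 3681
g[8] = 4(3681) + 3(792) = 17100
g[9] = 4(17100) + 3(3681) = 79443
g[10] = 4(79443) + 3(17100) = 369072
g[11] = 4(369072) + 3(79443) = 1714617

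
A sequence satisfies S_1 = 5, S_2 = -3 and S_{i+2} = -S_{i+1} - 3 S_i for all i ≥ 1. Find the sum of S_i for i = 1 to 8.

182

S_3 = -(-3) - 3*5 = -12
S_4 = -(-12) - 3*(-3) = 21
S_5 = -21 - 3*(-12) = 15
S_6 = -15 - 3*21 = -78
S_7 = -(-78) - 3*15 = 33
S_8 = -33 - 3*(-78) = 201
Sum = 5 + (-3) + (-12) + 21 + 15 + (-78) + 33 + 201 = 182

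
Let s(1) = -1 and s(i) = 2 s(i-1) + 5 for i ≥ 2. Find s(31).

The fixed point is 5/(1 - 2) = -5, so s(i) + 5 = 2(s(i-1) + 5).
Hence s(i) = 4·2^{i-1} - 5.
s(31) = 4·2^{30} - 5 = 4·1073741824 - 5 = 4294967291.

4294967291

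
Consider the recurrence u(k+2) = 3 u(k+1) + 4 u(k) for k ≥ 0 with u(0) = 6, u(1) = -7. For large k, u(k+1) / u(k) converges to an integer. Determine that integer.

The characteristic equation is r^2 - 3r - 4 = 0, which factors as (r - 4)(r + 1) = 0.
So the roots are 4 and -1. Since |4| > |-1| and the coefficient of 4^k is non-zero, the ratio tends to 4.

4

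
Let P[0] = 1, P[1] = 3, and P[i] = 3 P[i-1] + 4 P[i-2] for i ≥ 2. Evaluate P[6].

3277

P[2] = 3·3 + 4·1 = 13
P[3] = 3·13 + 4·3 = 51
P[4] = 3·51 + 4·13 = 205
P[5] = 3·205 + 4·51 = 819
P[6] = 3·819 + 4·205 = 3277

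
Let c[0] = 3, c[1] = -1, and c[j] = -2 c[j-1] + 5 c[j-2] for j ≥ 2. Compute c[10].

260497

c[2] = -2*(-1) + 5*3 = 17
c[3] = -2*17 + 5*(-1) = -39
c[4] = -2*(-39) + 5*17 = 163
c[5] = -2*163 + 5*(-39) = -521
c[6] = -2*(-521) + 5*163 = 1857
c[7] = -2*1857 + 5*(-521) = -6319
c[8] = -2*(-6319) + 5*1857 = 21923
c[9] = -2*21923 + 5*(-6319) = -75441
c[10] = -2*(-75441) + 5*21923 = 260497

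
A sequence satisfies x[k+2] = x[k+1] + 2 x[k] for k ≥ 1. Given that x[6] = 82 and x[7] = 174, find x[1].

Rearranging, x[k-2] = (x[k] - x[k-1]) / 2.
x[5] = (174 - 82) / 2 = 92/2 = 46
x[4] = (82 - 46) / 2 = 36/2 = 18
x[3] = (46 - 18) / 2 = 28/2 = 14
x[2] = (18 - 14) / 2 = 4/2 = 2
x[1] = (14 - 2) / 2 = 12/2 = 6

6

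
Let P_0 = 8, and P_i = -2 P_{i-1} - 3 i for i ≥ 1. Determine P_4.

P_1 = -2(8) - 3 = -19
P_2 = -2(-19) - 6 = 32
P_3 = -2(32) - 9 = -73
P_4 = -2(-73) - 12 = 134

134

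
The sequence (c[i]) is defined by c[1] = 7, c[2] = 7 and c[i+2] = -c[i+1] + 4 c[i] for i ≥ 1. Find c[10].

-4193

c[3] = -7 + 4(7) = 21
c[4] = -21 + 4(7) = 7
c[5] = -7 + 4(21) = 77
c[6] = -77 + 4(7) = -49
c[7] = -(-49) + 4(77) = 357
c[8] = -357 + 4(-49) = -553
c[9] = -(-553) + 4(357) = 1981
c[10] = -1981 + 4(-553) = -4193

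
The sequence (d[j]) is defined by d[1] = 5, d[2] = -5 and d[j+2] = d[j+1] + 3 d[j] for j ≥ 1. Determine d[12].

d[3] = (-5) + 3(5) = 10
d[4] = 10 + 3(-5) = -5
d[5] = (-5) + 3(10) = 25
d[6] = 25 + 3(-5) = 10
d[7] = 10 + 3(25) = 85
d[8] = 85 + 3(10) = 115
d[9] = 115 + 3(85) = 370
d[10] = 370 + 3(115) = 715
d[11] = 715 + 3(370) = 1825
d[12] = 1825 + 3(715) = 3970

3970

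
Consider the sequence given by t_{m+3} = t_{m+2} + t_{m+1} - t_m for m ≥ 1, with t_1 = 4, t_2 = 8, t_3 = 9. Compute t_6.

t_4 = 9 + 8 - 4 = 13
t_5 = 13 + 9 - 8 = 14
t_6 = 14 + 13 - 9 = 18

18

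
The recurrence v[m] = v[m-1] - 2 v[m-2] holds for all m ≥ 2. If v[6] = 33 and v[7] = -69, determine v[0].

Rearranging, v[m-2] = (v[m] - v[m-1]) / -2.
v[5] = (-69 - 33) / -2 = -102/-2 = 51
v[4] = (33 - 51) / -2 = -18/-2 = 9
v[3] = (51 - 9) / -2 = 42/-2 = -21
v[2] = (9 - (-21)) / -2 = 30/-2 = -15
v[1] = (-21 - (-15)) / -2 = -6/-2 = 3
v[0] = (-15 - 3) / -2 = -18/-2 = 9

9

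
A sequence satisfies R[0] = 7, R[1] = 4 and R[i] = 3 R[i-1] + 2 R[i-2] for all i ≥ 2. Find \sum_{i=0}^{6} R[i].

5461

R[2] = 3·4 + 2·7 = 26
R[3] = 3·26 + 2·4 = 86
R[4] = 3·86 + 2·26 = 310
R[5] = 3·310 + 2·86 = 1102
R[6] = 3·1102 + 2·310 = 3926
Sum = 7 + 4 + 26 + 86 + 310 + 1102 + 3926 = 5461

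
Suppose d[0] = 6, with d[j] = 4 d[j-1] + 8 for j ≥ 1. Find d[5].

8872

d[1] = 4*6 + 8 = 32
d[2] = 4*32 + 8 = 136
d[3] = 4*136 + 8 = 552
d[4] = 4*552 + 8 = 2216
d[5] = 4*2216 + 8 = 8872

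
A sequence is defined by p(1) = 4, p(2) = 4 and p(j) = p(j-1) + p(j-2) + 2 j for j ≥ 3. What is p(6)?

88

p(3) = 4 + 4 + 6 = 14
p(4) = 14 + 4 + 8 = 26
p(5) = 26 + 14 + 10 = 50
p(6) = 50 + 26 + 12 = 88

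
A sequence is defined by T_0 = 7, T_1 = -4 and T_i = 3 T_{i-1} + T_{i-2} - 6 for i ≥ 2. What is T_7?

-5332

T_2 = 3·(-4) + 7 - 6 = -11
T_3 = 3·(-11) + (-4) - 6 = -43
T_4 = 3·(-43) + (-11) - 6 = -146
T_5 = 3·(-146) + (-43) - 6 = -487
T_6 = 3·(-487) + (-146) - 6 = -1613
T_7 = 3·(-1613) + (-487) - 6 = -5332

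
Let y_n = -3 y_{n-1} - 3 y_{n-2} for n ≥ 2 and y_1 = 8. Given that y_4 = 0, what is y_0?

Let y_0 = v.
y_2 = -24 - 3v
y_3 = 48 + 9v
y_4 = -72 - 18v
So -72 - 18v = 0, giving v = -4.

-4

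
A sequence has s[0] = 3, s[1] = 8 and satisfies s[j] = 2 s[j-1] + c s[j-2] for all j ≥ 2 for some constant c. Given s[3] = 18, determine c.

-1

s[2] = 16 + 3c
s[3] = 32 + 14c
So 32 + 14c = 18, giving c = -1.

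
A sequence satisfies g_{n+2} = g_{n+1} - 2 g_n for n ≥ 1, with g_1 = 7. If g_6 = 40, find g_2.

Let g_2 = v.
g_3 = -14 + v
g_4 = -14 - v
g_5 = 14 - 3v
g_6 = 42 - v
So 42 - v = 40, giving v = 2.

2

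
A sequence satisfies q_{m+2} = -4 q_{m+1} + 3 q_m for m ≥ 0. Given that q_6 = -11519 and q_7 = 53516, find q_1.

Rearranging, q_{m-2} = (q_m + 4 q_{m-1}) / 3.
q_5 = (53516 + 4·(-11519)) / 3 = 7440/3 = 2480
q_4 = (-11519 + 4·2480) / 3 = -1599/3 = -533
q_3 = (2480 + 4·(-533)) / 3 = 348/3 = 116
q_2 = (-533 + 4·116) / 3 = -69/3 = -23
q_1 = (116 + 4·(-23)) / 3 = 24/3 = 8

8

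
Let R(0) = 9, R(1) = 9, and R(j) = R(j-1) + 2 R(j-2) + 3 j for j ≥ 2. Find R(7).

1134

R(2) = 9 + 2·9 + 6 = 33
R(3) = 33 + 2·9 + 9 = 60
R(4) = 60 + 2·33 + 12 = 138
R(5) = 138 + 2·60 + 15 = 273
R(6) = 273 + 2·138 + 18 = 567
R(7) = 567 + 2·273 + 21 = 1134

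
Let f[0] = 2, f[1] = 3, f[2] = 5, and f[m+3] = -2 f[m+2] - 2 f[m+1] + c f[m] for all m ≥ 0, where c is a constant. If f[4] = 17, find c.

f[3] = -16 + 2c
f[4] = 22 - c
So 22 - c = 17, giving c = 5.

5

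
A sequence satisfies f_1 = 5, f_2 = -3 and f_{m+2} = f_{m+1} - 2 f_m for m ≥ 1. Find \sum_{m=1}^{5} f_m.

1

f_3 = (-3) - 2·5 = -13
f_4 = (-13) - 2·(-3) = -7
f_5 = (-7) - 2·(-13) = 19
Sum = 5 + (-3) + (-13) + (-7) + 19 = 1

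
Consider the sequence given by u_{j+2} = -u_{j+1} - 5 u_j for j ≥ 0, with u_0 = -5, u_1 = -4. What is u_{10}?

u_2 = -(-4) - 5*(-5) = 29
u_3 = -29 - 5*(-4) = -9
u_4 = -(-9) - 5*29 = -136
u_5 = -(-136) - 5*(-9) = 181
u_6 = -181 - 5*(-136) = 499
u_7 = -499 - 5*181 = -1404
u_8 = -(-1404) - 5*499 = -1091
u_9 = -(-1091) - 5*(-1404) = 8111
u_{10} = -8111 - 5*(-1091) = -2656

-2656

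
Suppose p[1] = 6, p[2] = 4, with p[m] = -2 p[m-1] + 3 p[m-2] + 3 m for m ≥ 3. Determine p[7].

p[3] = -2(4) + 3(6) + 9 = 19
p[4] = -2(19) + 3(4) + 12 = -14
p[5] = -2(-14) + 3(19) + 15 = 100
p[6] = -2(100) + 3(-14) + 18 = -224
p[7] = -2(-224) + 3(100) + 21 = 769

769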